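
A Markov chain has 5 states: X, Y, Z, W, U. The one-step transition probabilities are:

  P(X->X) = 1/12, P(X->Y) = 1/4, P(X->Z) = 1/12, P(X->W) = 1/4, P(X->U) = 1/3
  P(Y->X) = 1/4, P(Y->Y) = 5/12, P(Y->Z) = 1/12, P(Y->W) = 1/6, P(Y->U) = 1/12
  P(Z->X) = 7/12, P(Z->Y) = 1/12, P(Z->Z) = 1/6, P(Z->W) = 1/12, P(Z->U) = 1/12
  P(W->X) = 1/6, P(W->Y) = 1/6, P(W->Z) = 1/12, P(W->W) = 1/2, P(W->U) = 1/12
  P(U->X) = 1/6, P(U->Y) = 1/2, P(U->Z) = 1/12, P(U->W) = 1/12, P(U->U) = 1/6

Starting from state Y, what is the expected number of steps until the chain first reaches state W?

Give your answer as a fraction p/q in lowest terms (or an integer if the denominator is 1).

Let h_i = expected steps to first reach W from state i.
Boundary: h_W = 0.
First-step equations for the other states:
  h_X = 1 + 1/12*h_X + 1/4*h_Y + 1/12*h_Z + 1/4*h_W + 1/3*h_U
  h_Y = 1 + 1/4*h_X + 5/12*h_Y + 1/12*h_Z + 1/6*h_W + 1/12*h_U
  h_Z = 1 + 7/12*h_X + 1/12*h_Y + 1/6*h_Z + 1/12*h_W + 1/12*h_U
  h_U = 1 + 1/6*h_X + 1/2*h_Y + 1/12*h_Z + 1/12*h_W + 1/6*h_U

Substituting h_W = 0 and rearranging gives the linear system (I - Q) h = 1:
  [11/12, -1/4, -1/12, -1/3] . (h_X, h_Y, h_Z, h_U) = 1
  [-1/4, 7/12, -1/12, -1/12] . (h_X, h_Y, h_Z, h_U) = 1
  [-7/12, -1/12, 5/6, -1/12] . (h_X, h_Y, h_Z, h_U) = 1
  [-1/6, -1/2, -1/12, 5/6] . (h_X, h_Y, h_Z, h_U) = 1

Solving yields:
  h_X = 4917/857
  h_Y = 5181/857
  h_Z = 5556/857
  h_U = 5676/857

Starting state is Y, so the expected hitting time is h_Y = 5181/857.

Answer: 5181/857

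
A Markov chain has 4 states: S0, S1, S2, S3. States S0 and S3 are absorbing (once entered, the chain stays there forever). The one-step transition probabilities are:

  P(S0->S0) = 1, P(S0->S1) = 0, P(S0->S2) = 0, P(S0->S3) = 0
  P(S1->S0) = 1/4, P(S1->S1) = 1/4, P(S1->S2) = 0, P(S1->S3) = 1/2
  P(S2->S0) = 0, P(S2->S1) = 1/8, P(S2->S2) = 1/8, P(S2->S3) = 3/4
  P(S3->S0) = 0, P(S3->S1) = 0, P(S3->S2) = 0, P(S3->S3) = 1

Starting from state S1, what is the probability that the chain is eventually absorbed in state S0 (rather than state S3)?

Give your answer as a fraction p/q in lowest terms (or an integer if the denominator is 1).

Let a_i = P(absorbed in S0 | start in state i).
Boundary conditions: a_S0 = 1, a_S3 = 0.
For each transient state i, a_i = sum_j P(i->j) * a_j:
  a_S1 = 1/4*a_S0 + 1/4*a_S1 + 0*a_S2 + 1/2*a_S3
  a_S2 = 0*a_S0 + 1/8*a_S1 + 1/8*a_S2 + 3/4*a_S3

Substituting a_S0 = 1 and a_S3 = 0, rearrange to (I - Q) a = r where r[i] = P(i -> S0):
  [3/4, 0] . (a_S1, a_S2) = 1/4
  [-1/8, 7/8] . (a_S1, a_S2) = 0

Solving yields:
  a_S1 = 1/3
  a_S2 = 1/21

Starting state is S1, so the absorption probability is a_S1 = 1/3.

Answer: 1/3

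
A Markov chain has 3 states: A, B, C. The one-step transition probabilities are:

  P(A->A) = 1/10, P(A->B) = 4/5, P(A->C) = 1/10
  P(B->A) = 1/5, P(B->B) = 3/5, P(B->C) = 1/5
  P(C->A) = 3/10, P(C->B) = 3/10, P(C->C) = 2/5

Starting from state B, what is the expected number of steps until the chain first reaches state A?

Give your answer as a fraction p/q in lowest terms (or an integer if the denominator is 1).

Answer: 40/9

Derivation:
Let h_i = expected steps to first reach A from state i.
Boundary: h_A = 0.
First-step equations for the other states:
  h_B = 1 + 1/5*h_A + 3/5*h_B + 1/5*h_C
  h_C = 1 + 3/10*h_A + 3/10*h_B + 2/5*h_C

Substituting h_A = 0 and rearranging gives the linear system (I - Q) h = 1:
  [2/5, -1/5] . (h_B, h_C) = 1
  [-3/10, 3/5] . (h_B, h_C) = 1

Solving yields:
  h_B = 40/9
  h_C = 35/9

Starting state is B, so the expected hitting time is h_B = 40/9.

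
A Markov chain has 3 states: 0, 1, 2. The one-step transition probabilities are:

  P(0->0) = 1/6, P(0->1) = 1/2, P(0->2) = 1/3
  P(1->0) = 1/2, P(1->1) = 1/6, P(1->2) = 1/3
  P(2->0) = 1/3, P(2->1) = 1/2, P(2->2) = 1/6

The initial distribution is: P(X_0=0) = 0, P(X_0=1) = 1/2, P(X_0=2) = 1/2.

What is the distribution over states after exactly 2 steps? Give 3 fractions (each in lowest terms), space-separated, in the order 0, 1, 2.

Propagating the distribution step by step (d_{t+1} = d_t * P):
d_0 = (0=0, 1=1/2, 2=1/2)
  d_1[0] = 0*1/6 + 1/2*1/2 + 1/2*1/3 = 5/12
  d_1[1] = 0*1/2 + 1/2*1/6 + 1/2*1/2 = 1/3
  d_1[2] = 0*1/3 + 1/2*1/3 + 1/2*1/6 = 1/4
d_1 = (0=5/12, 1=1/3, 2=1/4)
  d_2[0] = 5/12*1/6 + 1/3*1/2 + 1/4*1/3 = 23/72
  d_2[1] = 5/12*1/2 + 1/3*1/6 + 1/4*1/2 = 7/18
  d_2[2] = 5/12*1/3 + 1/3*1/3 + 1/4*1/6 = 7/24
d_2 = (0=23/72, 1=7/18, 2=7/24)

Answer: 23/72 7/18 7/24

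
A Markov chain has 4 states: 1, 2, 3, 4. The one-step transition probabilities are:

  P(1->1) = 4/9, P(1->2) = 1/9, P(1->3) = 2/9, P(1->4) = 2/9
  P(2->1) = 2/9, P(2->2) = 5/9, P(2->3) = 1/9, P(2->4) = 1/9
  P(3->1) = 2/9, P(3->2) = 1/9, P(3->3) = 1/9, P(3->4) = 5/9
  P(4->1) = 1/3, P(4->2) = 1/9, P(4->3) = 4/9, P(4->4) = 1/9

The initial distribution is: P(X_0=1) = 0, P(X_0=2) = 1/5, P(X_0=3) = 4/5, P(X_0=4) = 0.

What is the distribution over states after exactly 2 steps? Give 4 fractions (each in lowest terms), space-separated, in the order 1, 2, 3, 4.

Propagating the distribution step by step (d_{t+1} = d_t * P):
d_0 = (1=0, 2=1/5, 3=4/5, 4=0)
  d_1[1] = 0*4/9 + 1/5*2/9 + 4/5*2/9 + 0*1/3 = 2/9
  d_1[2] = 0*1/9 + 1/5*5/9 + 4/5*1/9 + 0*1/9 = 1/5
  d_1[3] = 0*2/9 + 1/5*1/9 + 4/5*1/9 + 0*4/9 = 1/9
  d_1[4] = 0*2/9 + 1/5*1/9 + 4/5*5/9 + 0*1/9 = 7/15
d_1 = (1=2/9, 2=1/5, 3=1/9, 4=7/15)
  d_2[1] = 2/9*4/9 + 1/5*2/9 + 1/9*2/9 + 7/15*1/3 = 131/405
  d_2[2] = 2/9*1/9 + 1/5*5/9 + 1/9*1/9 + 7/15*1/9 = 1/5
  d_2[3] = 2/9*2/9 + 1/5*1/9 + 1/9*1/9 + 7/15*4/9 = 118/405
  d_2[4] = 2/9*2/9 + 1/5*1/9 + 1/9*5/9 + 7/15*1/9 = 5/27
d_2 = (1=131/405, 2=1/5, 3=118/405, 4=5/27)

Answer: 131/405 1/5 118/405 5/27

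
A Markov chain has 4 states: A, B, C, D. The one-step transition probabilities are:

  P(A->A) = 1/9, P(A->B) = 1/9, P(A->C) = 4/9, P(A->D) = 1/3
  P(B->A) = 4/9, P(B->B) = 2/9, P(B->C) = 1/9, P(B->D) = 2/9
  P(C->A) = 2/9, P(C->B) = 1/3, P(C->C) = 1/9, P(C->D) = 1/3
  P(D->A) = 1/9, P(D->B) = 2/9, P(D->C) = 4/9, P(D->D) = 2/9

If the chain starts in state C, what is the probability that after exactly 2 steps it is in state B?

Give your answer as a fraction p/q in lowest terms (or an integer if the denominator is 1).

Computing P^2 by repeated multiplication:
P^1 =
  A: [1/9, 1/9, 4/9, 1/3]
  B: [4/9, 2/9, 1/9, 2/9]
  C: [2/9, 1/3, 1/9, 1/3]
  D: [1/9, 2/9, 4/9, 2/9]
P^2 =
  A: [16/81, 7/27, 7/27, 23/81]
  B: [16/81, 5/27, 1/3, 23/81]
  C: [19/81, 17/81, 8/27, 7/27]
  D: [19/81, 7/27, 2/9, 23/81]

(P^2)[C -> B] = 17/81

Answer: 17/81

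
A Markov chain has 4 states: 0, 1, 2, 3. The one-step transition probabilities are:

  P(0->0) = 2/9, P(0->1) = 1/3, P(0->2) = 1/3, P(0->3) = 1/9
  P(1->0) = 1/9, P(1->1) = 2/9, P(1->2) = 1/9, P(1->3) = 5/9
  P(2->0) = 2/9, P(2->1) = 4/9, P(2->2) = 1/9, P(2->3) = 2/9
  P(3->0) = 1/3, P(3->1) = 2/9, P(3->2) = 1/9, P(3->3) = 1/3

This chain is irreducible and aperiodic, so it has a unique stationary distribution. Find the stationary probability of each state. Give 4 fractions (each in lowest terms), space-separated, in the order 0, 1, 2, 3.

The stationary distribution satisfies pi = pi * P, i.e.:
  pi_0 = 2/9*pi_0 + 1/9*pi_1 + 2/9*pi_2 + 1/3*pi_3
  pi_1 = 1/3*pi_0 + 2/9*pi_1 + 4/9*pi_2 + 2/9*pi_3
  pi_2 = 1/3*pi_0 + 1/9*pi_1 + 1/9*pi_2 + 1/9*pi_3
  pi_3 = 1/9*pi_0 + 5/9*pi_1 + 2/9*pi_2 + 1/3*pi_3
with normalization: pi_0 + pi_1 + pi_2 + pi_3 = 1.

Using the first 3 balance equations plus normalization, the linear system A*pi = b is:
  [-7/9, 1/9, 2/9, 1/3] . pi = 0
  [1/3, -7/9, 4/9, 2/9] . pi = 0
  [1/3, 1/9, -8/9, 1/9] . pi = 0
  [1, 1, 1, 1] . pi = 1

Solving yields:
  pi_0 = 97/427
  pi_1 = 121/427
  pi_2 = 69/427
  pi_3 = 20/61

Verification (pi * P):
  97/427*2/9 + 121/427*1/9 + 69/427*2/9 + 20/61*1/3 = 97/427 = pi_0  (ok)
  97/427*1/3 + 121/427*2/9 + 69/427*4/9 + 20/61*2/9 = 121/427 = pi_1  (ok)
  97/427*1/3 + 121/427*1/9 + 69/427*1/9 + 20/61*1/9 = 69/427 = pi_2  (ok)
  97/427*1/9 + 121/427*5/9 + 69/427*2/9 + 20/61*1/3 = 20/61 = pi_3  (ok)

Answer: 97/427 121/427 69/427 20/61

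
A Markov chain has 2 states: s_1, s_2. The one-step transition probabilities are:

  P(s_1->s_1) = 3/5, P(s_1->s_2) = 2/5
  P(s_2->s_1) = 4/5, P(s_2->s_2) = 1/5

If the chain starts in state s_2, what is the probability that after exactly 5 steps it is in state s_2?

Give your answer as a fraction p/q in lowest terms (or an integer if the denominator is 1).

Answer: 1041/3125

Derivation:
Computing P^5 by repeated multiplication:
P^1 =
  s_1: [3/5, 2/5]
  s_2: [4/5, 1/5]
P^2 =
  s_1: [17/25, 8/25]
  s_2: [16/25, 9/25]
P^3 =
  s_1: [83/125, 42/125]
  s_2: [84/125, 41/125]
P^4 =
  s_1: [417/625, 208/625]
  s_2: [416/625, 209/625]
P^5 =
  s_1: [2083/3125, 1042/3125]
  s_2: [2084/3125, 1041/3125]

(P^5)[s_2 -> s_2] = 1041/3125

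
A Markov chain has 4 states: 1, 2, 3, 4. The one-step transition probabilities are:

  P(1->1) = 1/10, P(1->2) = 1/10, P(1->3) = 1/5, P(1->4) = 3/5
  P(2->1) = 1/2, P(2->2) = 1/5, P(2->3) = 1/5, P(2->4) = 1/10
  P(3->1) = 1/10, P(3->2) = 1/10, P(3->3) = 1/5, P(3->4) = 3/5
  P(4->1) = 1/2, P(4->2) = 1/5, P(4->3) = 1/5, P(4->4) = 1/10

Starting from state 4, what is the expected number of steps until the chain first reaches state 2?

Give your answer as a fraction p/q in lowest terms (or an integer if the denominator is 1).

Let h_i = expected steps to first reach 2 from state i.
Boundary: h_2 = 0.
First-step equations for the other states:
  h_1 = 1 + 1/10*h_1 + 1/10*h_2 + 1/5*h_3 + 3/5*h_4
  h_3 = 1 + 1/10*h_1 + 1/10*h_2 + 1/5*h_3 + 3/5*h_4
  h_4 = 1 + 1/2*h_1 + 1/5*h_2 + 1/5*h_3 + 1/10*h_4

Substituting h_2 = 0 and rearranging gives the linear system (I - Q) h = 1:
  [9/10, -1/5, -3/5] . (h_1, h_3, h_4) = 1
  [-1/10, 4/5, -3/5] . (h_1, h_3, h_4) = 1
  [-1/2, -1/5, 9/10] . (h_1, h_3, h_4) = 1

Solving yields:
  h_1 = 50/7
  h_3 = 50/7
  h_4 = 20/3

Starting state is 4, so the expected hitting time is h_4 = 20/3.

Answer: 20/3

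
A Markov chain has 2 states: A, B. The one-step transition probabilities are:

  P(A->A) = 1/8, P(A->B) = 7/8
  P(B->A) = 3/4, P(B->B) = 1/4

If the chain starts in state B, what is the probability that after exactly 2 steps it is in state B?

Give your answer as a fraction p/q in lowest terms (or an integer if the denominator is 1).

Computing P^2 by repeated multiplication:
P^1 =
  A: [1/8, 7/8]
  B: [3/4, 1/4]
P^2 =
  A: [43/64, 21/64]
  B: [9/32, 23/32]

(P^2)[B -> B] = 23/32

Answer: 23/32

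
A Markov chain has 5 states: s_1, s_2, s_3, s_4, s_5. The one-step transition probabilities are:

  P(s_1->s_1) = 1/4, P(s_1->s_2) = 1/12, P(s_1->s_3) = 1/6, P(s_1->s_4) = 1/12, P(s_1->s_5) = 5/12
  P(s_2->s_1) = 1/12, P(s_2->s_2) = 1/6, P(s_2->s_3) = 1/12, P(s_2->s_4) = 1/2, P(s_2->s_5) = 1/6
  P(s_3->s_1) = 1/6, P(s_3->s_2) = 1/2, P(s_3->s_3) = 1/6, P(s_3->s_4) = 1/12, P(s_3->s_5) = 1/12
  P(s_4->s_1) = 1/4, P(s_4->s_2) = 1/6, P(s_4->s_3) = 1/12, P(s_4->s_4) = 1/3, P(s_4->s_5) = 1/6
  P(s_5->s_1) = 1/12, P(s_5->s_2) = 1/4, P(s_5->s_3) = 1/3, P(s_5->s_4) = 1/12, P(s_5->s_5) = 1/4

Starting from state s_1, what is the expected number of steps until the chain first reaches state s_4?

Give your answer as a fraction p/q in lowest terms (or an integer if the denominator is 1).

Answer: 504/89

Derivation:
Let h_i = expected steps to first reach s_4 from state i.
Boundary: h_s_4 = 0.
First-step equations for the other states:
  h_s_1 = 1 + 1/4*h_s_1 + 1/12*h_s_2 + 1/6*h_s_3 + 1/12*h_s_4 + 5/12*h_s_5
  h_s_2 = 1 + 1/12*h_s_1 + 1/6*h_s_2 + 1/12*h_s_3 + 1/2*h_s_4 + 1/6*h_s_5
  h_s_3 = 1 + 1/6*h_s_1 + 1/2*h_s_2 + 1/6*h_s_3 + 1/12*h_s_4 + 1/12*h_s_5
  h_s_5 = 1 + 1/12*h_s_1 + 1/4*h_s_2 + 1/3*h_s_3 + 1/12*h_s_4 + 1/4*h_s_5

Substituting h_s_4 = 0 and rearranging gives the linear system (I - Q) h = 1:
  [3/4, -1/12, -1/6, -5/12] . (h_s_1, h_s_2, h_s_3, h_s_5) = 1
  [-1/12, 5/6, -1/12, -1/6] . (h_s_1, h_s_2, h_s_3, h_s_5) = 1
  [-1/6, -1/2, 5/6, -1/12] . (h_s_1, h_s_2, h_s_3, h_s_5) = 1
  [-1/12, -1/4, -1/3, 3/4] . (h_s_1, h_s_2, h_s_3, h_s_5) = 1

Solving yields:
  h_s_1 = 504/89
  h_s_2 = 1464/445
  h_s_3 = 2148/445
  h_s_5 = 2316/445

Starting state is s_1, so the expected hitting time is h_s_1 = 504/89.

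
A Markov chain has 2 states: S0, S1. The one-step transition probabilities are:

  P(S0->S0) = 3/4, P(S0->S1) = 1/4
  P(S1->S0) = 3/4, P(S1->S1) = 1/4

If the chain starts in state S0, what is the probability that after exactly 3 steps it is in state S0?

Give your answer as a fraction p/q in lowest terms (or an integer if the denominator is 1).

Answer: 3/4

Derivation:
Computing P^3 by repeated multiplication:
P^1 =
  S0: [3/4, 1/4]
  S1: [3/4, 1/4]
P^2 =
  S0: [3/4, 1/4]
  S1: [3/4, 1/4]
P^3 =
  S0: [3/4, 1/4]
  S1: [3/4, 1/4]

(P^3)[S0 -> S0] = 3/4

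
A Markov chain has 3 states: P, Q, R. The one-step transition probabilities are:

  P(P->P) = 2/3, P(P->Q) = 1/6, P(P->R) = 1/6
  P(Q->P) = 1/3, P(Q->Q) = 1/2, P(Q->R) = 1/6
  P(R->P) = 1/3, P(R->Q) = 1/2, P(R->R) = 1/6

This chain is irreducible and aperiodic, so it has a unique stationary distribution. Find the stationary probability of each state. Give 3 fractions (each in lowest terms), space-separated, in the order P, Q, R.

Answer: 1/2 1/3 1/6

Derivation:
The stationary distribution satisfies pi = pi * P, i.e.:
  pi_P = 2/3*pi_P + 1/3*pi_Q + 1/3*pi_R
  pi_Q = 1/6*pi_P + 1/2*pi_Q + 1/2*pi_R
  pi_R = 1/6*pi_P + 1/6*pi_Q + 1/6*pi_R
with normalization: pi_P + pi_Q + pi_R = 1.

Using the first 2 balance equations plus normalization, the linear system A*pi = b is:
  [-1/3, 1/3, 1/3] . pi = 0
  [1/6, -1/2, 1/2] . pi = 0
  [1, 1, 1] . pi = 1

Solving yields:
  pi_P = 1/2
  pi_Q = 1/3
  pi_R = 1/6

Verification (pi * P):
  1/2*2/3 + 1/3*1/3 + 1/6*1/3 = 1/2 = pi_P  (ok)
  1/2*1/6 + 1/3*1/2 + 1/6*1/2 = 1/3 = pi_Q  (ok)
  1/2*1/6 + 1/3*1/6 + 1/6*1/6 = 1/6 = pi_R  (ok)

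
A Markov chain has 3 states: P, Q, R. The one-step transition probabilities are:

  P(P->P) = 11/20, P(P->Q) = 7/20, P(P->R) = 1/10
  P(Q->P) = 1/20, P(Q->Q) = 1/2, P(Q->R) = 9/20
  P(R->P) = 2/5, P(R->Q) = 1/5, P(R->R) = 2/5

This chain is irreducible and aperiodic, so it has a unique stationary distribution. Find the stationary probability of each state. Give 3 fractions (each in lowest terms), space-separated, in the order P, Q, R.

Answer: 12/37 92/259 83/259

Derivation:
The stationary distribution satisfies pi = pi * P, i.e.:
  pi_P = 11/20*pi_P + 1/20*pi_Q + 2/5*pi_R
  pi_Q = 7/20*pi_P + 1/2*pi_Q + 1/5*pi_R
  pi_R = 1/10*pi_P + 9/20*pi_Q + 2/5*pi_R
with normalization: pi_P + pi_Q + pi_R = 1.

Using the first 2 balance equations plus normalization, the linear system A*pi = b is:
  [-9/20, 1/20, 2/5] . pi = 0
  [7/20, -1/2, 1/5] . pi = 0
  [1, 1, 1] . pi = 1

Solving yields:
  pi_P = 12/37
  pi_Q = 92/259
  pi_R = 83/259

Verification (pi * P):
  12/37*11/20 + 92/259*1/20 + 83/259*2/5 = 12/37 = pi_P  (ok)
  12/37*7/20 + 92/259*1/2 + 83/259*1/5 = 92/259 = pi_Q  (ok)
  12/37*1/10 + 92/259*9/20 + 83/259*2/5 = 83/259 = pi_R  (ok)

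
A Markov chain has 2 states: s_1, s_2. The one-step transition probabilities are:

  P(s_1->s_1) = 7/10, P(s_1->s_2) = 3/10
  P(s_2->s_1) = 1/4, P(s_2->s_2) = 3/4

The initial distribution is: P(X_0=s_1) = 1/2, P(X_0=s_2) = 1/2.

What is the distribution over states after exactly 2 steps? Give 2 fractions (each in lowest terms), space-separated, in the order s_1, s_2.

Answer: 371/800 429/800

Derivation:
Propagating the distribution step by step (d_{t+1} = d_t * P):
d_0 = (s_1=1/2, s_2=1/2)
  d_1[s_1] = 1/2*7/10 + 1/2*1/4 = 19/40
  d_1[s_2] = 1/2*3/10 + 1/2*3/4 = 21/40
d_1 = (s_1=19/40, s_2=21/40)
  d_2[s_1] = 19/40*7/10 + 21/40*1/4 = 371/800
  d_2[s_2] = 19/40*3/10 + 21/40*3/4 = 429/800
d_2 = (s_1=371/800, s_2=429/800)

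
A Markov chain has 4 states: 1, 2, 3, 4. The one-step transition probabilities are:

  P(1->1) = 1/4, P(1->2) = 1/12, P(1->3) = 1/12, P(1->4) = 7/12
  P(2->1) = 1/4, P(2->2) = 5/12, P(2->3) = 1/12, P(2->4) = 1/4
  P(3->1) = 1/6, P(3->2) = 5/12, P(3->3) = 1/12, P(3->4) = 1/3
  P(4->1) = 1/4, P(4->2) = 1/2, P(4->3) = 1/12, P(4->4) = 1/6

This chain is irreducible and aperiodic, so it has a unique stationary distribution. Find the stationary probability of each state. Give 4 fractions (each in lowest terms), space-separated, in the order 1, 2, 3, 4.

Answer: 35/144 677/1872 1/12 73/234

Derivation:
The stationary distribution satisfies pi = pi * P, i.e.:
  pi_1 = 1/4*pi_1 + 1/4*pi_2 + 1/6*pi_3 + 1/4*pi_4
  pi_2 = 1/12*pi_1 + 5/12*pi_2 + 5/12*pi_3 + 1/2*pi_4
  pi_3 = 1/12*pi_1 + 1/12*pi_2 + 1/12*pi_3 + 1/12*pi_4
  pi_4 = 7/12*pi_1 + 1/4*pi_2 + 1/3*pi_3 + 1/6*pi_4
with normalization: pi_1 + pi_2 + pi_3 + pi_4 = 1.

Using the first 3 balance equations plus normalization, the linear system A*pi = b is:
  [-3/4, 1/4, 1/6, 1/4] . pi = 0
  [1/12, -7/12, 5/12, 1/2] . pi = 0
  [1/12, 1/12, -11/12, 1/12] . pi = 0
  [1, 1, 1, 1] . pi = 1

Solving yields:
  pi_1 = 35/144
  pi_2 = 677/1872
  pi_3 = 1/12
  pi_4 = 73/234

Verification (pi * P):
  35/144*1/4 + 677/1872*1/4 + 1/12*1/6 + 73/234*1/4 = 35/144 = pi_1  (ok)
  35/144*1/12 + 677/1872*5/12 + 1/12*5/12 + 73/234*1/2 = 677/1872 = pi_2  (ok)
  35/144*1/12 + 677/1872*1/12 + 1/12*1/12 + 73/234*1/12 = 1/12 = pi_3  (ok)
  35/144*7/12 + 677/1872*1/4 + 1/12*1/3 + 73/234*1/6 = 73/234 = pi_4  (ok)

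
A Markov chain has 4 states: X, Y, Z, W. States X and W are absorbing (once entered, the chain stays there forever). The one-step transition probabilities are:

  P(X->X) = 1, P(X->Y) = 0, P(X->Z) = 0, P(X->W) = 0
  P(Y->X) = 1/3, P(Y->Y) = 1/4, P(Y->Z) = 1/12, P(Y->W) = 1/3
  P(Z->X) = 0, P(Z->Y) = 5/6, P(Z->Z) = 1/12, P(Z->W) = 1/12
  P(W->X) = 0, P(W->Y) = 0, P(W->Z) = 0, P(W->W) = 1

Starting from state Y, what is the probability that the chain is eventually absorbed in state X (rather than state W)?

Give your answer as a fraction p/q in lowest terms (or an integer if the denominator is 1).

Let a_i = P(absorbed in X | start in state i).
Boundary conditions: a_X = 1, a_W = 0.
For each transient state i, a_i = sum_j P(i->j) * a_j:
  a_Y = 1/3*a_X + 1/4*a_Y + 1/12*a_Z + 1/3*a_W
  a_Z = 0*a_X + 5/6*a_Y + 1/12*a_Z + 1/12*a_W

Substituting a_X = 1 and a_W = 0, rearrange to (I - Q) a = r where r[i] = P(i -> X):
  [3/4, -1/12] . (a_Y, a_Z) = 1/3
  [-5/6, 11/12] . (a_Y, a_Z) = 0

Solving yields:
  a_Y = 44/89
  a_Z = 40/89

Starting state is Y, so the absorption probability is a_Y = 44/89.

Answer: 44/89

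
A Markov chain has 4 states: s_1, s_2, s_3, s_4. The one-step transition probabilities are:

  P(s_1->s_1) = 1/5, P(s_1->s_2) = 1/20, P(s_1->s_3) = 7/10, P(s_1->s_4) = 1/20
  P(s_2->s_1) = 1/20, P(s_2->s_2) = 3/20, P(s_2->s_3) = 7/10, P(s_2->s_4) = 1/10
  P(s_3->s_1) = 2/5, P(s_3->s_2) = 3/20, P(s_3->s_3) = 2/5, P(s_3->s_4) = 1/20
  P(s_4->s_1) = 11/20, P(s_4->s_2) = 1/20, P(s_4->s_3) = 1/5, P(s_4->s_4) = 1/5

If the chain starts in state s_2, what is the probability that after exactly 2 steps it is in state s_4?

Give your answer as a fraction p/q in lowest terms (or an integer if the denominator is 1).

Answer: 29/400

Derivation:
Computing P^2 by repeated multiplication:
P^1 =
  s_1: [1/5, 1/20, 7/10, 1/20]
  s_2: [1/20, 3/20, 7/10, 1/10]
  s_3: [2/5, 3/20, 2/5, 1/20]
  s_4: [11/20, 1/20, 1/5, 1/5]
P^2 =
  s_1: [7/20, 1/8, 93/200, 3/50]
  s_2: [141/400, 27/200, 11/25, 29/400]
  s_3: [11/40, 21/200, 111/200, 13/200]
  s_4: [121/400, 3/40, 27/50, 33/400]

(P^2)[s_2 -> s_4] = 29/400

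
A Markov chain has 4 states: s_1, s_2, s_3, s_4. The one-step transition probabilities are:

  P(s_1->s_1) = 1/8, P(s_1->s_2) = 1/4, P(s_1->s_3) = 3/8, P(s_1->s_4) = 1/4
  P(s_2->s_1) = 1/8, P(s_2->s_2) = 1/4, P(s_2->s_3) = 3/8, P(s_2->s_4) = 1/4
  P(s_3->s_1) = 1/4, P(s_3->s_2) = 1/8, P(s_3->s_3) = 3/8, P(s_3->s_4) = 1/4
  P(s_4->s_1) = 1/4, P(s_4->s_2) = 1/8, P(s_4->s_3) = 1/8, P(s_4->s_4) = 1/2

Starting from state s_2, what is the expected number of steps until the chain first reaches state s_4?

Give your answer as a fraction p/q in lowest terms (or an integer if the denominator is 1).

Let h_i = expected steps to first reach s_4 from state i.
Boundary: h_s_4 = 0.
First-step equations for the other states:
  h_s_1 = 1 + 1/8*h_s_1 + 1/4*h_s_2 + 3/8*h_s_3 + 1/4*h_s_4
  h_s_2 = 1 + 1/8*h_s_1 + 1/4*h_s_2 + 3/8*h_s_3 + 1/4*h_s_4
  h_s_3 = 1 + 1/4*h_s_1 + 1/8*h_s_2 + 3/8*h_s_3 + 1/4*h_s_4

Substituting h_s_4 = 0 and rearranging gives the linear system (I - Q) h = 1:
  [7/8, -1/4, -3/8] . (h_s_1, h_s_2, h_s_3) = 1
  [-1/8, 3/4, -3/8] . (h_s_1, h_s_2, h_s_3) = 1
  [-1/4, -1/8, 5/8] . (h_s_1, h_s_2, h_s_3) = 1

Solving yields:
  h_s_1 = 4
  h_s_2 = 4
  h_s_3 = 4

Starting state is s_2, so the expected hitting time is h_s_2 = 4.

Answer: 4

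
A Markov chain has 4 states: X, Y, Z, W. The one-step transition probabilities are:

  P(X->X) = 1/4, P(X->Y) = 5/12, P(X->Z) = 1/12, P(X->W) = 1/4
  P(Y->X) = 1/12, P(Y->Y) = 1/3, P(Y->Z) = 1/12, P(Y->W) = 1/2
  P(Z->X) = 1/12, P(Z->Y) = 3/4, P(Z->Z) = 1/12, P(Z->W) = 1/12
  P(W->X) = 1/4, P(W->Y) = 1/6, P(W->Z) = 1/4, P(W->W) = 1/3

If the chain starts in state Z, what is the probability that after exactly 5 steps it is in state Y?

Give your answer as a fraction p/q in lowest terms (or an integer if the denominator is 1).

Answer: 10951/31104

Derivation:
Computing P^5 by repeated multiplication:
P^1 =
  X: [1/4, 5/12, 1/12, 1/4]
  Y: [1/12, 1/3, 1/12, 1/2]
  Z: [1/12, 3/4, 1/12, 1/12]
  W: [1/4, 1/6, 1/4, 1/3]
P^2 =
  X: [1/6, 25/72, 1/8, 13/36]
  Y: [13/72, 7/24, 1/6, 13/36]
  Z: [1/9, 13/36, 7/72, 31/72]
  W: [13/72, 29/72, 5/36, 5/18]
P^3 =
  X: [37/216, 293/864, 31/216, 299/864]
  Y: [25/144, 103/288, 31/216, 281/864]
  Z: [25/144, 269/864, 67/432, 311/864]
  W: [23/144, 311/864, 7/54, 101/288]
P^4 =
  X: [293/1728, 1813/5184, 731/5184, 587/1728]
  Y: [863/5184, 229/648, 713/5184, 37/108]
  Z: [893/5184, 203/576, 743/5184, 1721/5184]
  W: [97/576, 887/2592, 245/1728, 901/2592]
P^5 =
  X: [109/648, 5437/15552, 1451/10368, 10645/31104]
  Y: [5231/31104, 1801/5184, 91/648, 10699/31104]
  Z: [2603/15552, 10951/31104, 4313/31104, 5317/15552]
  W: [5267/31104, 1355/3888, 2197/15552, 10603/31104]

(P^5)[Z -> Y] = 10951/31104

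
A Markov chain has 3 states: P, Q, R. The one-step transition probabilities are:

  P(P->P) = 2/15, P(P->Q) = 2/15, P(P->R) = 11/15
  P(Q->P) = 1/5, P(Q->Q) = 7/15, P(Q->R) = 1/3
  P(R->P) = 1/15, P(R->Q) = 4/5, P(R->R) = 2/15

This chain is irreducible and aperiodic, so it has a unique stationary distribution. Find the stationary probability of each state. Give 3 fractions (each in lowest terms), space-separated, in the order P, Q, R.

Answer: 11/75 79/150 49/150

Derivation:
The stationary distribution satisfies pi = pi * P, i.e.:
  pi_P = 2/15*pi_P + 1/5*pi_Q + 1/15*pi_R
  pi_Q = 2/15*pi_P + 7/15*pi_Q + 4/5*pi_R
  pi_R = 11/15*pi_P + 1/3*pi_Q + 2/15*pi_R
with normalization: pi_P + pi_Q + pi_R = 1.

Using the first 2 balance equations plus normalization, the linear system A*pi = b is:
  [-13/15, 1/5, 1/15] . pi = 0
  [2/15, -8/15, 4/5] . pi = 0
  [1, 1, 1] . pi = 1

Solving yields:
  pi_P = 11/75
  pi_Q = 79/150
  pi_R = 49/150

Verification (pi * P):
  11/75*2/15 + 79/150*1/5 + 49/150*1/15 = 11/75 = pi_P  (ok)
  11/75*2/15 + 79/150*7/15 + 49/150*4/5 = 79/150 = pi_Q  (ok)
  11/75*11/15 + 79/150*1/3 + 49/150*2/15 = 49/150 = pi_R  (ok)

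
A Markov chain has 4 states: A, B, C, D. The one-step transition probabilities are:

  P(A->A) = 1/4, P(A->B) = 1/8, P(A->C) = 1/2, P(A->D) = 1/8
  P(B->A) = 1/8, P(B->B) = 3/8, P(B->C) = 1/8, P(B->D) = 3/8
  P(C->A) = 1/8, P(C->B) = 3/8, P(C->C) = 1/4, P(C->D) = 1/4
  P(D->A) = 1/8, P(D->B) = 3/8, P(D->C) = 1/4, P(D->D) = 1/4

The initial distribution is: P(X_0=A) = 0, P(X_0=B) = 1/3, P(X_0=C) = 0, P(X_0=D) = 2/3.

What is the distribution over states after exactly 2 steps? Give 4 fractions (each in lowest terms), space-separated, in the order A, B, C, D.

Answer: 9/64 11/32 15/64 9/32

Derivation:
Propagating the distribution step by step (d_{t+1} = d_t * P):
d_0 = (A=0, B=1/3, C=0, D=2/3)
  d_1[A] = 0*1/4 + 1/3*1/8 + 0*1/8 + 2/3*1/8 = 1/8
  d_1[B] = 0*1/8 + 1/3*3/8 + 0*3/8 + 2/3*3/8 = 3/8
  d_1[C] = 0*1/2 + 1/3*1/8 + 0*1/4 + 2/3*1/4 = 5/24
  d_1[D] = 0*1/8 + 1/3*3/8 + 0*1/4 + 2/3*1/4 = 7/24
d_1 = (A=1/8, B=3/8, C=5/24, D=7/24)
  d_2[A] = 1/8*1/4 + 3/8*1/8 + 5/24*1/8 + 7/24*1/8 = 9/64
  d_2[B] = 1/8*1/8 + 3/8*3/8 + 5/24*3/8 + 7/24*3/8 = 11/32
  d_2[C] = 1/8*1/2 + 3/8*1/8 + 5/24*1/4 + 7/24*1/4 = 15/64
  d_2[D] = 1/8*1/8 + 3/8*3/8 + 5/24*1/4 + 7/24*1/4 = 9/32
d_2 = (A=9/64, B=11/32, C=15/64, D=9/32)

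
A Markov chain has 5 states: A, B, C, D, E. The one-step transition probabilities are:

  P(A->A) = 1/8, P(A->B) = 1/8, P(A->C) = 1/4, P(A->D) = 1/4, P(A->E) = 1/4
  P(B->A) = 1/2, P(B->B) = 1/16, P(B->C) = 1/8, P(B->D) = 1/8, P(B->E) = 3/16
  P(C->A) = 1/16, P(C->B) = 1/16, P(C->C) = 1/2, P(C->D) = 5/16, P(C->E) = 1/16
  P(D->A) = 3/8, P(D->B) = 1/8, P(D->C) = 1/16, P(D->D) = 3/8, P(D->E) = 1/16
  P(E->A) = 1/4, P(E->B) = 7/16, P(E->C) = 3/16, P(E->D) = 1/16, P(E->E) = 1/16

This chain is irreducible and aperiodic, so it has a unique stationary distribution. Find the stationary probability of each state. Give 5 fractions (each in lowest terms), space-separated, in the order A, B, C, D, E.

Answer: 12817/52825 7434/52825 12442/52825 13498/52825 6634/52825

Derivation:
The stationary distribution satisfies pi = pi * P, i.e.:
  pi_A = 1/8*pi_A + 1/2*pi_B + 1/16*pi_C + 3/8*pi_D + 1/4*pi_E
  pi_B = 1/8*pi_A + 1/16*pi_B + 1/16*pi_C + 1/8*pi_D + 7/16*pi_E
  pi_C = 1/4*pi_A + 1/8*pi_B + 1/2*pi_C + 1/16*pi_D + 3/16*pi_E
  pi_D = 1/4*pi_A + 1/8*pi_B + 5/16*pi_C + 3/8*pi_D + 1/16*pi_E
  pi_E = 1/4*pi_A + 3/16*pi_B + 1/16*pi_C + 1/16*pi_D + 1/16*pi_E
with normalization: pi_A + pi_B + pi_C + pi_D + pi_E = 1.

Using the first 4 balance equations plus normalization, the linear system A*pi = b is:
  [-7/8, 1/2, 1/16, 3/8, 1/4] . pi = 0
  [1/8, -15/16, 1/16, 1/8, 7/16] . pi = 0
  [1/4, 1/8, -1/2, 1/16, 3/16] . pi = 0
  [1/4, 1/8, 5/16, -5/8, 1/16] . pi = 0
  [1, 1, 1, 1, 1] . pi = 1

Solving yields:
  pi_A = 12817/52825
  pi_B = 7434/52825
  pi_C = 12442/52825
  pi_D = 13498/52825
  pi_E = 6634/52825

Verification (pi * P):
  12817/52825*1/8 + 7434/52825*1/2 + 12442/52825*1/16 + 13498/52825*3/8 + 6634/52825*1/4 = 12817/52825 = pi_A  (ok)
  12817/52825*1/8 + 7434/52825*1/16 + 12442/52825*1/16 + 13498/52825*1/8 + 6634/52825*7/16 = 7434/52825 = pi_B  (ok)
  12817/52825*1/4 + 7434/52825*1/8 + 12442/52825*1/2 + 13498/52825*1/16 + 6634/52825*3/16 = 12442/52825 = pi_C  (ok)
  12817/52825*1/4 + 7434/52825*1/8 + 12442/52825*5/16 + 13498/52825*3/8 + 6634/52825*1/16 = 13498/52825 = pi_D  (ok)
  12817/52825*1/4 + 7434/52825*3/16 + 12442/52825*1/16 + 13498/52825*1/16 + 6634/52825*1/16 = 6634/52825 = pi_E  (ok)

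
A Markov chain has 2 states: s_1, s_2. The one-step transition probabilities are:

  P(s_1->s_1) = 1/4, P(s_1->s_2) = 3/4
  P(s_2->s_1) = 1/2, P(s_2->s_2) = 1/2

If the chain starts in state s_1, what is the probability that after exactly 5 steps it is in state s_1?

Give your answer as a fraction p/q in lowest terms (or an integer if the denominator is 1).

Computing P^5 by repeated multiplication:
P^1 =
  s_1: [1/4, 3/4]
  s_2: [1/2, 1/2]
P^2 =
  s_1: [7/16, 9/16]
  s_2: [3/8, 5/8]
P^3 =
  s_1: [25/64, 39/64]
  s_2: [13/32, 19/32]
P^4 =
  s_1: [103/256, 153/256]
  s_2: [51/128, 77/128]
P^5 =
  s_1: [409/1024, 615/1024]
  s_2: [205/512, 307/512]

(P^5)[s_1 -> s_1] = 409/1024

Answer: 409/1024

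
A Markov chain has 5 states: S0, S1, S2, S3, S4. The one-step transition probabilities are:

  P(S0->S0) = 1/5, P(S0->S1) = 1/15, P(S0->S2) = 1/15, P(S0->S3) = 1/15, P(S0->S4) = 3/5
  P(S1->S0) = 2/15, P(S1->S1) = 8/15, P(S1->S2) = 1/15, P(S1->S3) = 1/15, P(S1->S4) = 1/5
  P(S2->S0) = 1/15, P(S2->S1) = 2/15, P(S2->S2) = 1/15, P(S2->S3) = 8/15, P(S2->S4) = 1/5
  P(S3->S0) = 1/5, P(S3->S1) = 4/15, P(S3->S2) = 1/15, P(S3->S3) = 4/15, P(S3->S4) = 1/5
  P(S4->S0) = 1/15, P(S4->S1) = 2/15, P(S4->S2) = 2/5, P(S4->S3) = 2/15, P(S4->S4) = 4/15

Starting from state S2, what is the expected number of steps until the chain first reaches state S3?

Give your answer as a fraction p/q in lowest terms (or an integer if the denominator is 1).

Let h_i = expected steps to first reach S3 from state i.
Boundary: h_S3 = 0.
First-step equations for the other states:
  h_S0 = 1 + 1/5*h_S0 + 1/15*h_S1 + 1/15*h_S2 + 1/15*h_S3 + 3/5*h_S4
  h_S1 = 1 + 2/15*h_S0 + 8/15*h_S1 + 1/15*h_S2 + 1/15*h_S3 + 1/5*h_S4
  h_S2 = 1 + 1/15*h_S0 + 2/15*h_S1 + 1/15*h_S2 + 8/15*h_S3 + 1/5*h_S4
  h_S4 = 1 + 1/15*h_S0 + 2/15*h_S1 + 2/5*h_S2 + 2/15*h_S3 + 4/15*h_S4

Substituting h_S3 = 0 and rearranging gives the linear system (I - Q) h = 1:
  [4/5, -1/15, -1/15, -3/5] . (h_S0, h_S1, h_S2, h_S4) = 1
  [-2/15, 7/15, -1/15, -1/5] . (h_S0, h_S1, h_S2, h_S4) = 1
  [-1/15, -2/15, 14/15, -1/5] . (h_S0, h_S1, h_S2, h_S4) = 1
  [-1/15, -2/15, -2/5, 11/15] . (h_S0, h_S1, h_S2, h_S4) = 1

Solving yields:
  h_S0 = 5175/896
  h_S1 = 11475/1792
  h_S2 = 885/256
  h_S4 = 4425/896

Starting state is S2, so the expected hitting time is h_S2 = 885/256.

Answer: 885/256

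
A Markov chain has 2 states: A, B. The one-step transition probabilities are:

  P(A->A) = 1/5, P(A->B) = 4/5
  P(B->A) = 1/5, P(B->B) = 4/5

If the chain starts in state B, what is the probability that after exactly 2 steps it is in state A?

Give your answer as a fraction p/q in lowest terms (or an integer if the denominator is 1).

Answer: 1/5

Derivation:
Computing P^2 by repeated multiplication:
P^1 =
  A: [1/5, 4/5]
  B: [1/5, 4/5]
P^2 =
  A: [1/5, 4/5]
  B: [1/5, 4/5]

(P^2)[B -> A] = 1/5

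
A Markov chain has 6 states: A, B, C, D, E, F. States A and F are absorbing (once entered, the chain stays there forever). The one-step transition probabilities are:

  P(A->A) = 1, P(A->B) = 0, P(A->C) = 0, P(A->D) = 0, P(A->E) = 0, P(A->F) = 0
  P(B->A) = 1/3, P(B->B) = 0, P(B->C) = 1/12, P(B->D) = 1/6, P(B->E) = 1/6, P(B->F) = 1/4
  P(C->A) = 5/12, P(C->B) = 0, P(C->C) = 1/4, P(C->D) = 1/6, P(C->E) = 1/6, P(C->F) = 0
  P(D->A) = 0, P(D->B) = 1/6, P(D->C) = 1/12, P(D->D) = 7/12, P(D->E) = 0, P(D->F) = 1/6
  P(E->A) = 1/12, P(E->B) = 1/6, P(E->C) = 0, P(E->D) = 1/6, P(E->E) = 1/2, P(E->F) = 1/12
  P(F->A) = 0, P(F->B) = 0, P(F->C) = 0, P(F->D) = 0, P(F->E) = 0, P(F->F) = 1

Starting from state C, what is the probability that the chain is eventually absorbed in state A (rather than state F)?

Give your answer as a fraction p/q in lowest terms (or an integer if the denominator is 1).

Answer: 467/632

Derivation:
Let a_i = P(absorbed in A | start in state i).
Boundary conditions: a_A = 1, a_F = 0.
For each transient state i, a_i = sum_j P(i->j) * a_j:
  a_B = 1/3*a_A + 0*a_B + 1/12*a_C + 1/6*a_D + 1/6*a_E + 1/4*a_F
  a_C = 5/12*a_A + 0*a_B + 1/4*a_C + 1/6*a_D + 1/6*a_E + 0*a_F
  a_D = 0*a_A + 1/6*a_B + 1/12*a_C + 7/12*a_D + 0*a_E + 1/6*a_F
  a_E = 1/12*a_A + 1/6*a_B + 0*a_C + 1/6*a_D + 1/2*a_E + 1/12*a_F

Substituting a_A = 1 and a_F = 0, rearrange to (I - Q) a = r where r[i] = P(i -> A):
  [1, -1/12, -1/6, -1/6] . (a_B, a_C, a_D, a_E) = 1/3
  [0, 3/4, -1/6, -1/6] . (a_B, a_C, a_D, a_E) = 5/12
  [-1/6, -1/12, 5/12, 0] . (a_B, a_C, a_D, a_E) = 0
  [-1/6, 0, -1/6, 1/2] . (a_B, a_C, a_D, a_E) = 1/12

Solving yields:
  a_B = 673/1264
  a_C = 467/632
  a_D = 57/158
  a_E = 587/1264

Starting state is C, so the absorption probability is a_C = 467/632.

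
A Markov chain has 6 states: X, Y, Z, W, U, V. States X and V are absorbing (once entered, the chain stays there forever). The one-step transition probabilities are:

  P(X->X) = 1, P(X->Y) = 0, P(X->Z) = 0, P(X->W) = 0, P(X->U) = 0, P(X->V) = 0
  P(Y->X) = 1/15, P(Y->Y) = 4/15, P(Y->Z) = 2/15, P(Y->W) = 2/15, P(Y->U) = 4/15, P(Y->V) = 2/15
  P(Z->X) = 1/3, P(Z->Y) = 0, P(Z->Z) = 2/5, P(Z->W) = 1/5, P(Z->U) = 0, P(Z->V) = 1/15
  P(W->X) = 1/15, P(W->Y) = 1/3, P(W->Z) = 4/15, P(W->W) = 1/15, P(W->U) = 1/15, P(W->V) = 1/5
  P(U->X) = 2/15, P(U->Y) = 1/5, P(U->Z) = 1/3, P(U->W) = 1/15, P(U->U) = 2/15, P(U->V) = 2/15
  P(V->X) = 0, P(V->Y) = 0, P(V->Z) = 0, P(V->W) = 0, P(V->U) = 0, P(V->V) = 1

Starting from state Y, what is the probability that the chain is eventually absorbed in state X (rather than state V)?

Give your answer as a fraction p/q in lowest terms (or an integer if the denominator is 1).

Answer: 3343/6279

Derivation:
Let a_i = P(absorbed in X | start in state i).
Boundary conditions: a_X = 1, a_V = 0.
For each transient state i, a_i = sum_j P(i->j) * a_j:
  a_Y = 1/15*a_X + 4/15*a_Y + 2/15*a_Z + 2/15*a_W + 4/15*a_U + 2/15*a_V
  a_Z = 1/3*a_X + 0*a_Y + 2/5*a_Z + 1/5*a_W + 0*a_U + 1/15*a_V
  a_W = 1/15*a_X + 1/3*a_Y + 4/15*a_Z + 1/15*a_W + 1/15*a_U + 1/5*a_V
  a_U = 2/15*a_X + 1/5*a_Y + 1/3*a_Z + 1/15*a_W + 2/15*a_U + 2/15*a_V

Substituting a_X = 1 and a_V = 0, rearrange to (I - Q) a = r where r[i] = P(i -> X):
  [11/15, -2/15, -2/15, -4/15] . (a_Y, a_Z, a_W, a_U) = 1/15
  [0, 3/5, -1/5, 0] . (a_Y, a_Z, a_W, a_U) = 1/3
  [-1/3, -4/15, 14/15, -1/15] . (a_Y, a_Z, a_W, a_U) = 1/15
  [-1/5, -1/3, -1/15, 13/15] . (a_Y, a_Z, a_W, a_U) = 2/15

Solving yields:
  a_Y = 3343/6279
  a_Z = 4559/6279
  a_W = 3212/6279
  a_U = 178/299

Starting state is Y, so the absorption probability is a_Y = 3343/6279.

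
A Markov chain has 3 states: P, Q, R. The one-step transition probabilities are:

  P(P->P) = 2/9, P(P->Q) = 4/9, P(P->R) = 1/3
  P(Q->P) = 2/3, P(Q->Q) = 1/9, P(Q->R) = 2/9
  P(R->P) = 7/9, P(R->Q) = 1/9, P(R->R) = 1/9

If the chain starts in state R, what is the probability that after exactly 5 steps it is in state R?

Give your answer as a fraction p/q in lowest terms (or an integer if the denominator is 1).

Computing P^5 by repeated multiplication:
P^1 =
  P: [2/9, 4/9, 1/3]
  Q: [2/3, 1/9, 2/9]
  R: [7/9, 1/9, 1/9]
P^2 =
  P: [49/81, 5/27, 17/81]
  Q: [32/81, 1/3, 22/81]
  R: [1/3, 10/27, 8/27]
P^3 =
  P: [307/729, 76/243, 194/729]
  Q: [380/729, 59/243, 172/729]
  R: [134/243, 2/9, 55/243]
P^4 =
  P: [3340/6561, 550/2187, 1571/6561]
  Q: [3026/6561, 623/2187, 1666/6561]
  R: [977/2187, 215/729, 565/2187]
P^5 =
  P: [27577/59049, 5527/19683, 14891/59049]
  Q: [28928/59049, 5213/19683, 14482/59049]
  R: [9779/19683, 1706/6561, 4786/19683]

(P^5)[R -> R] = 4786/19683

Answer: 4786/19683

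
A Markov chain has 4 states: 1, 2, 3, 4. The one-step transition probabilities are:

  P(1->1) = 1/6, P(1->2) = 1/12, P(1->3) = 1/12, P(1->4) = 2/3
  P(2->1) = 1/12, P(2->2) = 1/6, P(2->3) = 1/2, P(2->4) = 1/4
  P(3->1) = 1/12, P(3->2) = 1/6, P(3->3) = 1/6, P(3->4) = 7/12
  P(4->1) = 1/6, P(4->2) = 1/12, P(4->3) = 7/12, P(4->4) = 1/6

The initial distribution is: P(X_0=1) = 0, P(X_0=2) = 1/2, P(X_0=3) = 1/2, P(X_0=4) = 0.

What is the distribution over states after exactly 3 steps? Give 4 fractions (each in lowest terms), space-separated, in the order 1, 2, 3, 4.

Answer: 107/864 109/864 301/864 347/864

Derivation:
Propagating the distribution step by step (d_{t+1} = d_t * P):
d_0 = (1=0, 2=1/2, 3=1/2, 4=0)
  d_1[1] = 0*1/6 + 1/2*1/12 + 1/2*1/12 + 0*1/6 = 1/12
  d_1[2] = 0*1/12 + 1/2*1/6 + 1/2*1/6 + 0*1/12 = 1/6
  d_1[3] = 0*1/12 + 1/2*1/2 + 1/2*1/6 + 0*7/12 = 1/3
  d_1[4] = 0*2/3 + 1/2*1/4 + 1/2*7/12 + 0*1/6 = 5/12
d_1 = (1=1/12, 2=1/6, 3=1/3, 4=5/12)
  d_2[1] = 1/12*1/6 + 1/6*1/12 + 1/3*1/12 + 5/12*1/6 = 1/8
  d_2[2] = 1/12*1/12 + 1/6*1/6 + 1/3*1/6 + 5/12*1/12 = 1/8
  d_2[3] = 1/12*1/12 + 1/6*1/2 + 1/3*1/6 + 5/12*7/12 = 7/18
  d_2[4] = 1/12*2/3 + 1/6*1/4 + 1/3*7/12 + 5/12*1/6 = 13/36
d_2 = (1=1/8, 2=1/8, 3=7/18, 4=13/36)
  d_3[1] = 1/8*1/6 + 1/8*1/12 + 7/18*1/12 + 13/36*1/6 = 107/864
  d_3[2] = 1/8*1/12 + 1/8*1/6 + 7/18*1/6 + 13/36*1/12 = 109/864
  d_3[3] = 1/8*1/12 + 1/8*1/2 + 7/18*1/6 + 13/36*7/12 = 301/864
  d_3[4] = 1/8*2/3 + 1/8*1/4 + 7/18*7/12 + 13/36*1/6 = 347/864
d_3 = (1=107/864, 2=109/864, 3=301/864, 4=347/864)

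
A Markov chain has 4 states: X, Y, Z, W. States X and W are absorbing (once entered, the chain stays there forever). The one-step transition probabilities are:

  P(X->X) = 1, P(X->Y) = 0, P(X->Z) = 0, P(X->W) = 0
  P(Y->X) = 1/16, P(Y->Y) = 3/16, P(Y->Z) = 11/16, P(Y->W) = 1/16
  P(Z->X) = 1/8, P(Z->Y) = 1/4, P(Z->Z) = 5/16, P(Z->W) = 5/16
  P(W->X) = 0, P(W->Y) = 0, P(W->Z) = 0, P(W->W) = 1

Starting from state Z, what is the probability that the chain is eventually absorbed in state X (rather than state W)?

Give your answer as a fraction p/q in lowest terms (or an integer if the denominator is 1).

Answer: 10/33

Derivation:
Let a_i = P(absorbed in X | start in state i).
Boundary conditions: a_X = 1, a_W = 0.
For each transient state i, a_i = sum_j P(i->j) * a_j:
  a_Y = 1/16*a_X + 3/16*a_Y + 11/16*a_Z + 1/16*a_W
  a_Z = 1/8*a_X + 1/4*a_Y + 5/16*a_Z + 5/16*a_W

Substituting a_X = 1 and a_W = 0, rearrange to (I - Q) a = r where r[i] = P(i -> X):
  [13/16, -11/16] . (a_Y, a_Z) = 1/16
  [-1/4, 11/16] . (a_Y, a_Z) = 1/8

Solving yields:
  a_Y = 1/3
  a_Z = 10/33

Starting state is Z, so the absorption probability is a_Z = 10/33.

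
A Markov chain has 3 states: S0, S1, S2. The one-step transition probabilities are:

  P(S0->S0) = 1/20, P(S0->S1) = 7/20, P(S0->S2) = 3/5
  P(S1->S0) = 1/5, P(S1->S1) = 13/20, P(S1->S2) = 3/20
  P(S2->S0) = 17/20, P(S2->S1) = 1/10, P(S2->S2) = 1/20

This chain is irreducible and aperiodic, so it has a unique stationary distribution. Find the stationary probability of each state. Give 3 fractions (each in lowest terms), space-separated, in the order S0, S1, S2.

Answer: 127/389 157/389 105/389

Derivation:
The stationary distribution satisfies pi = pi * P, i.e.:
  pi_S0 = 1/20*pi_S0 + 1/5*pi_S1 + 17/20*pi_S2
  pi_S1 = 7/20*pi_S0 + 13/20*pi_S1 + 1/10*pi_S2
  pi_S2 = 3/5*pi_S0 + 3/20*pi_S1 + 1/20*pi_S2
with normalization: pi_S0 + pi_S1 + pi_S2 = 1.

Using the first 2 balance equations plus normalization, the linear system A*pi = b is:
  [-19/20, 1/5, 17/20] . pi = 0
  [7/20, -7/20, 1/10] . pi = 0
  [1, 1, 1] . pi = 1

Solving yields:
  pi_S0 = 127/389
  pi_S1 = 157/389
  pi_S2 = 105/389

Verification (pi * P):
  127/389*1/20 + 157/389*1/5 + 105/389*17/20 = 127/389 = pi_S0  (ok)
  127/389*7/20 + 157/389*13/20 + 105/389*1/10 = 157/389 = pi_S1  (ok)
  127/389*3/5 + 157/389*3/20 + 105/389*1/20 = 105/389 = pi_S2  (ok)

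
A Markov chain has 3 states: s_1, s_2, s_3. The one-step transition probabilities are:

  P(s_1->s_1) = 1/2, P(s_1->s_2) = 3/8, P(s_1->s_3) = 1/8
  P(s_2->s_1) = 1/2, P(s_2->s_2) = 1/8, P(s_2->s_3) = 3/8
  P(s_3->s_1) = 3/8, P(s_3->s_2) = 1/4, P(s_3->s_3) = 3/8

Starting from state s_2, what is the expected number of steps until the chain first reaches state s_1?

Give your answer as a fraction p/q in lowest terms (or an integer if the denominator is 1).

Let h_i = expected steps to first reach s_1 from state i.
Boundary: h_s_1 = 0.
First-step equations for the other states:
  h_s_2 = 1 + 1/2*h_s_1 + 1/8*h_s_2 + 3/8*h_s_3
  h_s_3 = 1 + 3/8*h_s_1 + 1/4*h_s_2 + 3/8*h_s_3

Substituting h_s_1 = 0 and rearranging gives the linear system (I - Q) h = 1:
  [7/8, -3/8] . (h_s_2, h_s_3) = 1
  [-1/4, 5/8] . (h_s_2, h_s_3) = 1

Solving yields:
  h_s_2 = 64/29
  h_s_3 = 72/29

Starting state is s_2, so the expected hitting time is h_s_2 = 64/29.

Answer: 64/29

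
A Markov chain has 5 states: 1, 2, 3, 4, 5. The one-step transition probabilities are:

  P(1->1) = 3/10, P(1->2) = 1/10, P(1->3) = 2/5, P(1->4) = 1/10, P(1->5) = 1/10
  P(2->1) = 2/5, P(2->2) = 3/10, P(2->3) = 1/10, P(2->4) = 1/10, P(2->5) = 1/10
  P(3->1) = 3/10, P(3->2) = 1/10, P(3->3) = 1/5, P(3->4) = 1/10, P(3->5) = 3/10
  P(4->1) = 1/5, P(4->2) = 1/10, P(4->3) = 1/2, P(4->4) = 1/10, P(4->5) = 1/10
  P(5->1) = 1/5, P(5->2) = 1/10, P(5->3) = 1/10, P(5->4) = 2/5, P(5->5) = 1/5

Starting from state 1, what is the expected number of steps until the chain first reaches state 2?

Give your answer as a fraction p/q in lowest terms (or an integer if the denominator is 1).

Answer: 10

Derivation:
Let h_i = expected steps to first reach 2 from state i.
Boundary: h_2 = 0.
First-step equations for the other states:
  h_1 = 1 + 3/10*h_1 + 1/10*h_2 + 2/5*h_3 + 1/10*h_4 + 1/10*h_5
  h_3 = 1 + 3/10*h_1 + 1/10*h_2 + 1/5*h_3 + 1/10*h_4 + 3/10*h_5
  h_4 = 1 + 1/5*h_1 + 1/10*h_2 + 1/2*h_3 + 1/10*h_4 + 1/10*h_5
  h_5 = 1 + 1/5*h_1 + 1/10*h_2 + 1/10*h_3 + 2/5*h_4 + 1/5*h_5

Substituting h_2 = 0 and rearranging gives the linear system (I - Q) h = 1:
  [7/10, -2/5, -1/10, -1/10] . (h_1, h_3, h_4, h_5) = 1
  [-3/10, 4/5, -1/10, -3/10] . (h_1, h_3, h_4, h_5) = 1
  [-1/5, -1/2, 9/10, -1/10] . (h_1, h_3, h_4, h_5) = 1
  [-1/5, -1/10, -2/5, 4/5] . (h_1, h_3, h_4, h_5) = 1

Solving yields:
  h_1 = 10
  h_3 = 10
  h_4 = 10
  h_5 = 10

Starting state is 1, so the expected hitting time is h_1 = 10.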